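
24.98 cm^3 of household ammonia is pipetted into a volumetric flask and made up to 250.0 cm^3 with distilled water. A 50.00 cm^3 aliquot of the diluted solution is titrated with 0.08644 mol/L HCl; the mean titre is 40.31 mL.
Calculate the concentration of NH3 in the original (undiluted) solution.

0.6974 mol/L

NH3 + HCl → NH4Cl
n(HCl) = 0.04031 × 0.08644 = 3.484 × 10^-3 mol
n(NH3) in the aliquot = 3.484 × 10^-3 mol (1:1 ratio)
[NH3]_dilute = 3.484 × 10^-3 / 0.05000 = 0.06969 mol/L
Dilution factor = 250.0 / 24.98 = 10.01
[NH3]_stock = 0.06969 × 10.01 = 0.6974 mol/L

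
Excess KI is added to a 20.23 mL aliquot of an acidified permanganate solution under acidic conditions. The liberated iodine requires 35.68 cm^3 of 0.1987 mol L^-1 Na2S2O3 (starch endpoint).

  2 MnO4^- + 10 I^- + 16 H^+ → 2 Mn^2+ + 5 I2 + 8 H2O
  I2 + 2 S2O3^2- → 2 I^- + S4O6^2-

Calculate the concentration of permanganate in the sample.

n(S2O3^2-) = 0.03568 × 0.1987 = 7.090 × 10^-3 mol
n(I2) = n(S2O3^2-)/2 = 3.545 × 10^-3 mol
From the 2:5 ratio, n(MnO4^-) in the aliquot = 2/5 × 3.545 × 10^-3 = 1.418 × 10^-3 mol
[MnO4^-] = 1.418 × 10^-3 / 0.02023 = 0.07009 mol/L

0.07009 mol/L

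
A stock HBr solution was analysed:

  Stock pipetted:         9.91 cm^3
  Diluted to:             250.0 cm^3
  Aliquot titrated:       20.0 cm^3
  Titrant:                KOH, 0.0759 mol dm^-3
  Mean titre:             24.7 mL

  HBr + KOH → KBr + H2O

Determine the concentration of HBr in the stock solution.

n(KOH) = 0.0247 × 0.0759 = 1.87 × 10^-3 mol
n(HBr) in the aliquot = 1.87 × 10^-3 mol (1:1 ratio)
[HBr]_dilute = 1.87 × 10^-3 / 0.0200 = 0.0937 mol/L
Dilution factor = 250.0 / 9.91 = 25.23
[HBr]_stock = 0.0937 × 25.23 = 2.36 mol/L

2.36 mol/L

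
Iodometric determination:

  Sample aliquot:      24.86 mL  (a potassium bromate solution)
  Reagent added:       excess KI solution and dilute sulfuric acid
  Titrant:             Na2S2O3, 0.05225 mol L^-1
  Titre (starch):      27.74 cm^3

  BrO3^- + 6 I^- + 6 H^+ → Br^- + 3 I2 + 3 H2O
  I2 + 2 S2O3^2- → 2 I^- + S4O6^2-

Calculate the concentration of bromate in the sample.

n(S2O3^2-) = 0.02774 × 0.05225 = 1.449 × 10^-3 mol
n(I2) = n(S2O3^2-)/2 = 7.247 × 10^-4 mol
From the 1:3 ratio, n(BrO3^-) in the aliquot = 1/3 × 7.247 × 10^-4 = 2.416 × 10^-4 mol
[BrO3^-] = 2.416 × 10^-4 / 0.02486 = 0.009717 mol/L

0.009717 mol/L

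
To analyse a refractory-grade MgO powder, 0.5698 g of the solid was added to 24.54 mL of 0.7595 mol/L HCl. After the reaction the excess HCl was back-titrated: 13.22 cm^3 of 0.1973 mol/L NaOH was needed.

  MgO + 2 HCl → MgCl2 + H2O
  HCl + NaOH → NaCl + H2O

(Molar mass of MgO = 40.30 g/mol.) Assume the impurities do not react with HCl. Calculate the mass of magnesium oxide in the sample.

n(HCl) added = 0.02454 × 0.7595 = 0.01864 mol
n(NaOH) used in back-titration = 0.01322 × 0.1973 = 2.608 × 10^-3 mol
n(HCl) left over = 2.608 × 10^-3 mol (1:1 ratio)
n(HCl) consumed by analyte = 0.01864 − 2.608 × 10^-3 = 0.01603 mol
From the 1:2 ratio, n(MgO) = 1/2 × 0.01603 = 8.015 × 10^-3 mol
mass of MgO = 8.015 × 10^-3 × 40.30 = 0.3230 g

0.3230 g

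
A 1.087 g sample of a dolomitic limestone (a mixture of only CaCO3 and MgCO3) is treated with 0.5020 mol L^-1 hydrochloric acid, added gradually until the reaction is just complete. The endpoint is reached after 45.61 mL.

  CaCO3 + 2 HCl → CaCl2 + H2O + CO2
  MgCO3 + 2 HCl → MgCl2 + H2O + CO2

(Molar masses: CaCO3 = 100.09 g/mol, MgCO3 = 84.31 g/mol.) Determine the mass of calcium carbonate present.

n(HCl) = 0.04561 × 0.5020 = 0.02290 mol
Let x = n(CaCO3), y = n(MgCO3).
Titrant: 2x + 2y = 0.02290;  mass: 100.09x + 84.31y = 1.087
Solving, x = 7.719 × 10^-3 mol, y = 3.729 × 10^-3 mol
mass of CaCO3 = 7.719 × 10^-3 × 100.09 = 0.7726 g

0.7726 g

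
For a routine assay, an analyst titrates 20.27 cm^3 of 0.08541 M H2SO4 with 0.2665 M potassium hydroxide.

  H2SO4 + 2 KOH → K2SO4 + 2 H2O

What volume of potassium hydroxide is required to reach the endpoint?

12.99 mL

n(H2SO4) = 0.02027 L × 0.08541 mol/L = 1.731 × 10^-3 mol
From the 2:1 stoichiometry, n(KOH) = 2/1 × 1.731 × 10^-3 = 3.463 × 10^-3 mol
V(KOH) = 3.463 × 10^-3 mol / 0.2665 mol/L = 0.01299 L = 12.99 mL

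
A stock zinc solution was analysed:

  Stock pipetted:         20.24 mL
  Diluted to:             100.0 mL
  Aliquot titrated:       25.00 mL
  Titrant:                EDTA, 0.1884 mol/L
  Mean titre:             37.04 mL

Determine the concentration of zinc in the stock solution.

Zn^2+ + EDTA^4- → [Zn(EDTA)]^2-
n(EDTA) = 0.03704 × 0.1884 = 6.978 × 10^-3 mol
n(Zn2+) in the aliquot = 6.978 × 10^-3 mol (1:1 ratio)
[Zn2+]_dilute = 6.978 × 10^-3 / 0.02500 = 0.2791 mol/L
Dilution factor = 100.0 / 20.24 = 4.941
[Zn2+]_stock = 0.2791 × 4.941 = 1.379 mol/L

1.379 mol/L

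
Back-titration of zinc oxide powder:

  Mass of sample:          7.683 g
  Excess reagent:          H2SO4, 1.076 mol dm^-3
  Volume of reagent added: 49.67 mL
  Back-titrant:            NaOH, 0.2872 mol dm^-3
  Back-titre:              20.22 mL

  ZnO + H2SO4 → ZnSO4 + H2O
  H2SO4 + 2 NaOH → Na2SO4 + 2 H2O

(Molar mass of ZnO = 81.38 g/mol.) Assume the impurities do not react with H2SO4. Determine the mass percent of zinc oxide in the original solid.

n(H2SO4) added = 0.04967 × 1.076 = 0.05344 mol
n(NaOH) used in back-titration = 0.02022 × 0.2872 = 5.807 × 10^-3 mol
From the 1:2 ratio, n(H2SO4) left over = 1/2 × 5.807 × 10^-3 = 2.904 × 10^-3 mol
n(H2SO4) consumed by analyte = 0.05344 − 2.904 × 10^-3 = 0.05054 mol
n(ZnO) = 0.05054 mol (1:1 ratio)
mass of ZnO = 0.05054 × 81.38 = 4.113 g
% ZnO = 4.113 / 7.683 × 100 = 53.53 %

53.53 %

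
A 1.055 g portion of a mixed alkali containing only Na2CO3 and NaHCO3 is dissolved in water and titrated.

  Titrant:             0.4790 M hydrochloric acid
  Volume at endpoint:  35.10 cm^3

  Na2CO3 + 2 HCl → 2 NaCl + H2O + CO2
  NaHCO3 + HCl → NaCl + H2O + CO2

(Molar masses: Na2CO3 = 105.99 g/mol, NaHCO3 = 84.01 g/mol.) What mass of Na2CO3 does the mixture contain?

n(HCl) = 0.03510 × 0.4790 = 0.01681 mol
Let x = n(Na2CO3), y = n(NaHCO3).
Titrant: 2x + 1y = 0.01681;  mass: 105.99x + 84.01y = 1.055
Solving, x = 5.763 × 10^-3 mol, y = 5.288 × 10^-3 mol
mass of Na2CO3 = 5.763 × 10^-3 × 105.99 = 0.6108 g

0.6108 g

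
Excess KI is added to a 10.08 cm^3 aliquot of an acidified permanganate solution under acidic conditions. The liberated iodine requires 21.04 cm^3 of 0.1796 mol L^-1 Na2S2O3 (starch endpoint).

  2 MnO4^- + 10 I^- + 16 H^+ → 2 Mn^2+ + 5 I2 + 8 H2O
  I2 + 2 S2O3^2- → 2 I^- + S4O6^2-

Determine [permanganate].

n(S2O3^2-) = 0.02104 × 0.1796 = 3.779 × 10^-3 mol
n(I2) = n(S2O3^2-)/2 = 1.889 × 10^-3 mol
From the 2:5 ratio, n(MnO4^-) in the aliquot = 2/5 × 1.889 × 10^-3 = 7.558 × 10^-4 mol
[MnO4^-] = 7.558 × 10^-4 / 0.01008 = 0.07498 mol/L

0.07498 mol/L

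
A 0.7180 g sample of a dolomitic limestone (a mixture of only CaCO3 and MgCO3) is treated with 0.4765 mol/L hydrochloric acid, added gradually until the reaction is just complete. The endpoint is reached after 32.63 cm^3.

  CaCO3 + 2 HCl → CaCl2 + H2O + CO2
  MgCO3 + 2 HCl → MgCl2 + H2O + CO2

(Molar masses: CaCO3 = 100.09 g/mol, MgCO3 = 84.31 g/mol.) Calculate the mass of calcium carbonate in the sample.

0.3968 g

n(HCl) = 0.03263 × 0.4765 = 0.01555 mol
Let x = n(CaCO3), y = n(MgCO3).
Titrant: 2x + 2y = 0.01555;  mass: 100.09x + 84.31y = 0.7180
Solving, x = 3.965 × 10^-3 mol, y = 3.809 × 10^-3 mol
mass of CaCO3 = 3.965 × 10^-3 × 100.09 = 0.3968 g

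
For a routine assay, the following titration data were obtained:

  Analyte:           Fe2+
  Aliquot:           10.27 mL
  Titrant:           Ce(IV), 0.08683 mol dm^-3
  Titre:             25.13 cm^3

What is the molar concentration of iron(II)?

Ce^4+ + Fe^2+ → Ce^3+ + Fe^3+
n(Ce4+) = 0.02513 L × 0.08683 mol/L = 2.182 × 10^-3 mol
n(Fe2+) = 2.182 × 10^-3 mol (1:1 mole ratio)
[Fe2+] = 2.182 × 10^-3 mol / 0.01027 L = 0.2125 mol/L

0.2125 mol/L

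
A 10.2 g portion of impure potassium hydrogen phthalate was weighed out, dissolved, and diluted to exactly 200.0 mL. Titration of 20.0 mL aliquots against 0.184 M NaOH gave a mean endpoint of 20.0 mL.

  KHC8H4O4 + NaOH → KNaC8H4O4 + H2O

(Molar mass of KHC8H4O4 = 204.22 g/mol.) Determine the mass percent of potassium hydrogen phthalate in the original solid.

n(NaOH) per titration = 0.0200 × 0.184 = 3.68 × 10^-3 mol
n(KHC8H4O4) in each aliquot = 3.68 × 10^-3 mol (1:1 ratio)
n(KHC8H4O4) in the whole flask = 3.68 × 10^-3 × 200.0/20.0 = 0.0368 mol
mass of KHC8H4O4 = 0.0368 × 204.22 = 7.52 g
% KHC8H4O4 = 7.52 / 10.2 × 100 = 73.7 %

73.7 %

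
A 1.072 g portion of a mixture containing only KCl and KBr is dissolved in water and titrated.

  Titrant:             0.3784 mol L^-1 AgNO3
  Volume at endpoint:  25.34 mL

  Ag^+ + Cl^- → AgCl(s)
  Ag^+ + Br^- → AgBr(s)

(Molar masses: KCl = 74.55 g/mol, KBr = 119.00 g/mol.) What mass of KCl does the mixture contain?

0.1158 g

n(AgNO3) = 0.02534 × 0.3784 = 9.589 × 10^-3 mol
Let x = n(KCl), y = n(KBr).
Titrant: 1x + 1y = 9.589 × 10^-3;  mass: 74.55x + 119.00y = 1.072
Solving, x = 1.553 × 10^-3 mol, y = 8.035 × 10^-3 mol
mass of KCl = 1.553 × 10^-3 × 74.55 = 0.1158 g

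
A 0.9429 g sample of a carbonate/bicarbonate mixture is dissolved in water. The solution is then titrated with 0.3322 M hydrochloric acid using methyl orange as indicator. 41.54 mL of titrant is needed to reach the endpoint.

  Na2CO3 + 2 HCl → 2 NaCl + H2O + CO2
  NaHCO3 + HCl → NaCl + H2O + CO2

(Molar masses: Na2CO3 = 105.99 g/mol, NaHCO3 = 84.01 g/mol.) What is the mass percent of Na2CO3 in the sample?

39.22 %

n(HCl) = 0.04154 × 0.3322 = 0.01380 mol
Let x = n(Na2CO3), y = n(NaHCO3).
Titrant: 2x + 1y = 0.01380;  mass: 105.99x + 84.01y = 0.9429
Solving, x = 3.489 × 10^-3 mol, y = 6.822 × 10^-3 mol
mass of Na2CO3 = 3.489 × 10^-3 × 105.99 = 0.3698 g
% Na2CO3 = 0.3698 / 0.9429 × 100 = 39.22 %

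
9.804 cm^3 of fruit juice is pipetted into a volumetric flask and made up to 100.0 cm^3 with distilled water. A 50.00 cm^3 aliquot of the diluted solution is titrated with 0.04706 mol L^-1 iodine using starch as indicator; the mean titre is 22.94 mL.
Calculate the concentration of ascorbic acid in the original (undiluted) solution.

C6H8O6 + I2 → C6H6O6 + 2 HI
n(I2) = 0.02294 × 0.04706 = 1.080 × 10^-3 mol
n(C6H8O6) in the aliquot = 1.080 × 10^-3 mol (1:1 ratio)
[C6H8O6]_dilute = 1.080 × 10^-3 / 0.05000 = 0.02159 mol/L
Dilution factor = 100.0 / 9.804 = 10.20
[C6H8O6]_stock = 0.02159 × 10.20 = 0.2202 mol/L

0.2202 mol/L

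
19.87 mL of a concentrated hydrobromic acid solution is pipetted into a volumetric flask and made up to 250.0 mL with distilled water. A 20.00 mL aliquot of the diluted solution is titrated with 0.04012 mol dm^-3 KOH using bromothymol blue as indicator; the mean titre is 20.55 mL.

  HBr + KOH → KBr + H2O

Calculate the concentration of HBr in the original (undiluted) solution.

0.5187 mol/L

n(KOH) = 0.02055 × 0.04012 = 8.245 × 10^-4 mol
n(HBr) in the aliquot = 8.245 × 10^-4 mol (1:1 ratio)
[HBr]_dilute = 8.245 × 10^-4 / 0.02000 = 0.04122 mol/L
Dilution factor = 250.0 / 19.87 = 12.58
[HBr]_stock = 0.04122 × 12.58 = 0.5187 mol/L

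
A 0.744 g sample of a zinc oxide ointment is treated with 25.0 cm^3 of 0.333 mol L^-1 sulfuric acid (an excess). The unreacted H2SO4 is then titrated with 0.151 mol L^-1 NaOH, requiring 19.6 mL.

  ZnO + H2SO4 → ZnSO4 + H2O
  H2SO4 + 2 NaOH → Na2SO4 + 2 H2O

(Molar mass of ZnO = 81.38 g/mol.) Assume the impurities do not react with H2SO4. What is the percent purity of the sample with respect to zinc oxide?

n(H2SO4) added = 0.0250 × 0.333 = 8.33 × 10^-3 mol
n(NaOH) used in back-titration = 0.0196 × 0.151 = 2.96 × 10^-3 mol
From the 1:2 ratio, n(H2SO4) left over = 1/2 × 2.96 × 10^-3 = 1.48 × 10^-3 mol
n(H2SO4) consumed by analyte = 8.33 × 10^-3 − 1.48 × 10^-3 = 6.85 × 10^-3 mol
n(ZnO) = 6.85 × 10^-3 mol (1:1 ratio)
mass of ZnO = 6.85 × 10^-3 × 81.38 = 0.557 g
% ZnO = 0.557 / 0.744 × 100 = 74.9 %

74.9 %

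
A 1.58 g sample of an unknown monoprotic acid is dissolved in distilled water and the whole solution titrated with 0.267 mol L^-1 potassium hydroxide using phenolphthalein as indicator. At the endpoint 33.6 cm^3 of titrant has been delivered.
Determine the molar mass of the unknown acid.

n(KOH) = 0.0336 L × 0.267 mol/L = 8.97 × 10^-3 mol
n(HA) = 8.97 × 10^-3 mol (1:1 ratio)
M = m / n = 1.58 g / 8.97 × 10^-3 mol = 176 g/mol

176 g/mol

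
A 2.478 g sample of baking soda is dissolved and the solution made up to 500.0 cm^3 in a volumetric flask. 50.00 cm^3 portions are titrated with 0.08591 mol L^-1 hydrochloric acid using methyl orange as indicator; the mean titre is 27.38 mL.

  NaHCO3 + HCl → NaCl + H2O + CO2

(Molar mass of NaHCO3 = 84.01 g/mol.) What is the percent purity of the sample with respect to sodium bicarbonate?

79.75 %

n(HCl) per titration = 0.02738 × 0.08591 = 2.352 × 10^-3 mol
n(NaHCO3) in each aliquot = 2.352 × 10^-3 mol (1:1 ratio)
n(NaHCO3) in the whole flask = 2.352 × 10^-3 × 500.0/50.00 = 0.02352 mol
mass of NaHCO3 = 0.02352 × 84.01 = 1.976 g
% NaHCO3 = 1.976 / 2.478 × 100 = 79.75 %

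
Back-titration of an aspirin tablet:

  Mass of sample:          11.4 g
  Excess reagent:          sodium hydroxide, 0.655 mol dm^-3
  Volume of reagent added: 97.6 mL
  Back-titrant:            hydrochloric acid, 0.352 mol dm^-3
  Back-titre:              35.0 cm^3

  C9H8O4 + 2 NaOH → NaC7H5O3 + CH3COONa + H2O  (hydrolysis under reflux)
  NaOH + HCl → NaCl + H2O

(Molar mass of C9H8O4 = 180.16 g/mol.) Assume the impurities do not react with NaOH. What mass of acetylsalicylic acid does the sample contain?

4.65 g

n(NaOH) added = 0.0976 × 0.655 = 0.0639 mol
n(HCl) used in back-titration = 0.0350 × 0.352 = 0.0123 mol
n(NaOH) left over = 0.0123 mol (1:1 ratio)
n(NaOH) consumed by analyte = 0.0639 − 0.0123 = 0.0516 mol
From the 1:2 ratio, n(C9H8O4) = 1/2 × 0.0516 = 0.0258 mol
mass of C9H8O4 = 0.0258 × 180.16 = 4.65 g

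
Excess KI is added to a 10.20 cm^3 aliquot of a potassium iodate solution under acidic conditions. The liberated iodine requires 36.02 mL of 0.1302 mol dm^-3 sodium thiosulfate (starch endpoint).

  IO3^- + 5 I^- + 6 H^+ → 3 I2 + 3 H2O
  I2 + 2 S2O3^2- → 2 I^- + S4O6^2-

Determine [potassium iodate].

0.07663 mol/L

n(S2O3^2-) = 0.03602 × 0.1302 = 4.690 × 10^-3 mol
n(I2) = n(S2O3^2-)/2 = 2.345 × 10^-3 mol
From the 1:3 ratio, n(IO3^-) in the aliquot = 1/3 × 2.345 × 10^-3 = 7.816 × 10^-4 mol
[IO3^-] = 7.816 × 10^-4 / 0.01020 = 0.07663 mol/L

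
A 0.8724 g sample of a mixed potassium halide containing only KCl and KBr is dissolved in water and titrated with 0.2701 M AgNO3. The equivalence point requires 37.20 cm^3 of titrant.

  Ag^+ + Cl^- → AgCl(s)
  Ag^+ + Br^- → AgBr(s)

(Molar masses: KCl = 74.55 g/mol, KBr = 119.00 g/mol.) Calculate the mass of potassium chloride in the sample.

0.5422 g

n(AgNO3) = 0.03720 × 0.2701 = 0.01005 mol
Let x = n(KCl), y = n(KBr).
Titrant: 1x + 1y = 0.01005;  mass: 74.55x + 119.00y = 0.8724
Solving, x = 7.273 × 10^-3 mol, y = 2.775 × 10^-3 mol
mass of KCl = 7.273 × 10^-3 × 74.55 = 0.5422 g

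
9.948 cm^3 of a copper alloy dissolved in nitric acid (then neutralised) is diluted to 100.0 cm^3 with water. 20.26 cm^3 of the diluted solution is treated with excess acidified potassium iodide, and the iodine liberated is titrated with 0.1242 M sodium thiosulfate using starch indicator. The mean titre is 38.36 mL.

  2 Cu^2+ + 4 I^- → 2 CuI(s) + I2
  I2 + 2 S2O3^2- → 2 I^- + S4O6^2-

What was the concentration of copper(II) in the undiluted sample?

n(S2O3^2-) = 0.03836 × 0.1242 = 4.764 × 10^-3 mol
n(I2) = n(S2O3^2-)/2 = 2.382 × 10^-3 mol
From the 2:1 ratio, n(Cu2+) in the aliquot = 2/1 × 2.382 × 10^-3 = 4.764 × 10^-3 mol
[Cu2+]_dilute = 4.764 × 10^-3 / 0.02026 = 0.2352 mol/L
[Cu2+]_original = 0.2352 × 100.0/9.948 = 2.364 mol/L

2.364 M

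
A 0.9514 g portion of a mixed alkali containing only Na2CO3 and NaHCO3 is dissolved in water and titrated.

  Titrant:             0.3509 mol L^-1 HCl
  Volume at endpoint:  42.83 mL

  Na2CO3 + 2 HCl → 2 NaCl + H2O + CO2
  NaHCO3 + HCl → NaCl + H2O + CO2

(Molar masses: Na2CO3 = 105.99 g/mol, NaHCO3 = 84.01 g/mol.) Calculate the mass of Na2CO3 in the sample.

0.5317 g

n(HCl) = 0.04283 × 0.3509 = 0.01503 mol
Let x = n(Na2CO3), y = n(NaHCO3).
Titrant: 2x + 1y = 0.01503;  mass: 105.99x + 84.01y = 0.9514
Solving, x = 5.017 × 10^-3 mol, y = 4.996 × 10^-3 mol
mass of Na2CO3 = 5.017 × 10^-3 × 105.99 = 0.5317 g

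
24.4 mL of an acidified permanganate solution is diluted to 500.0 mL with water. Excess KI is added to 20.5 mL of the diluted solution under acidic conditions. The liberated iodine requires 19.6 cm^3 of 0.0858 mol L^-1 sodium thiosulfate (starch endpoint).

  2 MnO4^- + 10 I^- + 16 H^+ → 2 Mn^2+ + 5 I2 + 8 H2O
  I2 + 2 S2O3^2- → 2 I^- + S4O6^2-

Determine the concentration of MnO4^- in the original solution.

0.336 mol/L

n(S2O3^2-) = 0.0196 × 0.0858 = 1.68 × 10^-3 mol
n(I2) = n(S2O3^2-)/2 = 8.41 × 10^-4 mol
From the 2:5 ratio, n(MnO4^-) in the aliquot = 2/5 × 8.41 × 10^-4 = 3.36 × 10^-4 mol
[MnO4^-]_dilute = 3.36 × 10^-4 / 0.0205 = 0.0164 mol/L
[MnO4^-]_original = 0.0164 × 500.0/24.4 = 0.336 mol/L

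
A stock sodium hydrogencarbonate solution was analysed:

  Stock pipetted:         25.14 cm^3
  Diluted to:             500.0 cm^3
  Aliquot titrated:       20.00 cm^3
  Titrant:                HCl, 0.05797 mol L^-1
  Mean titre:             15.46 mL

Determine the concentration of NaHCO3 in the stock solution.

0.8912 mol/L

NaHCO3 + HCl → NaCl + H2O + CO2
n(HCl) = 0.01546 × 0.05797 = 8.962 × 10^-4 mol
n(NaHCO3) in the aliquot = 8.962 × 10^-4 mol (1:1 ratio)
[NaHCO3]_dilute = 8.962 × 10^-4 / 0.02000 = 0.04481 mol/L
Dilution factor = 500.0 / 25.14 = 19.89
[NaHCO3]_stock = 0.04481 × 19.89 = 0.8912 mol/L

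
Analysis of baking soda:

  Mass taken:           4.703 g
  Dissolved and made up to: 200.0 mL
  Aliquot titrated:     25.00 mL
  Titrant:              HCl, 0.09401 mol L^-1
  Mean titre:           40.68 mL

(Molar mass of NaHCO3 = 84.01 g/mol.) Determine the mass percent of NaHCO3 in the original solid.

NaHCO3 + HCl → NaCl + H2O + CO2
n(HCl) per titration = 0.04068 × 0.09401 = 3.824 × 10^-3 mol
n(NaHCO3) in each aliquot = 3.824 × 10^-3 mol (1:1 ratio)
n(NaHCO3) in the whole flask = 3.824 × 10^-3 × 200.0/25.00 = 0.03059 mol
mass of NaHCO3 = 0.03059 × 84.01 = 2.570 g
% NaHCO3 = 2.570 / 4.703 × 100 = 54.65 %

54.65 %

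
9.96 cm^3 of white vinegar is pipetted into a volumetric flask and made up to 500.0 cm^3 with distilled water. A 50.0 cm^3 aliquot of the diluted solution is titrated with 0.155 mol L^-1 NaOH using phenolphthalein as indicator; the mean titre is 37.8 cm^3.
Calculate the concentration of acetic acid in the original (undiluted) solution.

CH3COOH + NaOH → CH3COONa + H2O
n(NaOH) = 0.0378 × 0.155 = 5.86 × 10^-3 mol
n(CH3COOH) in the aliquot = 5.86 × 10^-3 mol (1:1 ratio)
[CH3COOH]_dilute = 5.86 × 10^-3 / 0.0500 = 0.117 mol/L
Dilution factor = 500.0 / 9.96 = 50.20
[CH3COOH]_stock = 0.117 × 50.20 = 5.88 mol/L

5.88 mol/L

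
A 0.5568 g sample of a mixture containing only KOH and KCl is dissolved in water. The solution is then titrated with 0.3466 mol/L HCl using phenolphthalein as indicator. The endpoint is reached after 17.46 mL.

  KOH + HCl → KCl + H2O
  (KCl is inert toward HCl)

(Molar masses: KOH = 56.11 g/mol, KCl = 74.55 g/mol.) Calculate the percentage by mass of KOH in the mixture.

n(HCl) = 0.01746 × 0.3466 = 6.052 × 10^-3 mol
Let x = n(KOH), y = n(KCl).
Titrant: 1x = 6.052 × 10^-3;  mass: 56.11x + 74.55y = 0.5568
Solving, x = 6.052 × 10^-3 mol, y = 2.914 × 10^-3 mol
mass of KOH = 6.052 × 10^-3 × 56.11 = 0.3396 g
% KOH = 0.3396 / 0.5568 × 100 = 60.98 %

60.98 %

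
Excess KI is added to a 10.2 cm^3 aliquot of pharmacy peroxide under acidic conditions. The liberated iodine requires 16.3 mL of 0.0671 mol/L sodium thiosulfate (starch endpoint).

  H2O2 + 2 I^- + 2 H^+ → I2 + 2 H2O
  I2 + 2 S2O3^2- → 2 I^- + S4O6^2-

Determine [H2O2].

0.0536 mol/L

n(S2O3^2-) = 0.0163 × 0.0671 = 1.09 × 10^-3 mol
n(I2) = n(S2O3^2-)/2 = 5.47 × 10^-4 mol
n(H2O2) in the aliquot = 5.47 × 10^-4 mol (1:1 ratio)
[H2O2] = 5.47 × 10^-4 / 0.0102 = 0.0536 mol/L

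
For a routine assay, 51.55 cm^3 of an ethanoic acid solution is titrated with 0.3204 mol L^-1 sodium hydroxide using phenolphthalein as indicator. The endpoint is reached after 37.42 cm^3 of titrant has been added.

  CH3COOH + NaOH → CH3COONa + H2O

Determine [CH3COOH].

n(NaOH) = 0.03742 L × 0.3204 mol/L = 0.01199 mol
n(CH3COOH) = 0.01199 mol (1:1 mole ratio)
[CH3COOH] = 0.01199 mol / 0.05155 L = 0.2326 mol/L

0.2326 mol/L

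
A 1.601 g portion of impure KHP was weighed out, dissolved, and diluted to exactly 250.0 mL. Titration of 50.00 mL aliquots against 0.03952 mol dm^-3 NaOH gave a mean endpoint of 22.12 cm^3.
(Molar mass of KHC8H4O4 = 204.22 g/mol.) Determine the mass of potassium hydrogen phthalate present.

KHC8H4O4 + NaOH → KNaC8H4O4 + H2O
n(NaOH) per titration = 0.02212 × 0.03952 = 8.742 × 10^-4 mol
n(KHC8H4O4) in each aliquot = 8.742 × 10^-4 mol (1:1 ratio)
n(KHC8H4O4) in the whole flask = 8.742 × 10^-4 × 250.0/50.00 = 4.371 × 10^-3 mol
mass of KHC8H4O4 = 4.371 × 10^-3 × 204.22 = 0.8926 g

0.8926 g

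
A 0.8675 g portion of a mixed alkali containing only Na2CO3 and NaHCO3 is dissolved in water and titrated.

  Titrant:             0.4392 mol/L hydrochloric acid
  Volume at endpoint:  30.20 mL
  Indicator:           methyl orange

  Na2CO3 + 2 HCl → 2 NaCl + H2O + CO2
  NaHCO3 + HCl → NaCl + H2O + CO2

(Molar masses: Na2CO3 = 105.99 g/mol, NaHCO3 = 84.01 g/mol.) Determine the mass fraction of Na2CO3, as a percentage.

48.61 %

n(HCl) = 0.03020 × 0.4392 = 0.01326 mol
Let x = n(Na2CO3), y = n(NaHCO3).
Titrant: 2x + 1y = 0.01326;  mass: 105.99x + 84.01y = 0.8675
Solving, x = 3.979 × 10^-3 mol, y = 5.307 × 10^-3 mol
mass of Na2CO3 = 3.979 × 10^-3 × 105.99 = 0.4217 g
% Na2CO3 = 0.4217 / 0.8675 × 100 = 48.61 %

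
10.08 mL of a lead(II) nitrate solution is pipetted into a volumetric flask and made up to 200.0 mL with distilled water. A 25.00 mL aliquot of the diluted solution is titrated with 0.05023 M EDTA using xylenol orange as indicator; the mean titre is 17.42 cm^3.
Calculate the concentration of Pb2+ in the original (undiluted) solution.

Pb^2+ + EDTA^4- → [Pb(EDTA)]^2-
n(EDTA) = 0.01742 × 0.05023 = 8.750 × 10^-4 mol
n(Pb2+) in the aliquot = 8.750 × 10^-4 mol (1:1 ratio)
[Pb2+]_dilute = 8.750 × 10^-4 / 0.02500 = 0.03500 mol/L
Dilution factor = 200.0 / 10.08 = 19.84
[Pb2+]_stock = 0.03500 × 19.84 = 0.6944 mol/L

0.6944 M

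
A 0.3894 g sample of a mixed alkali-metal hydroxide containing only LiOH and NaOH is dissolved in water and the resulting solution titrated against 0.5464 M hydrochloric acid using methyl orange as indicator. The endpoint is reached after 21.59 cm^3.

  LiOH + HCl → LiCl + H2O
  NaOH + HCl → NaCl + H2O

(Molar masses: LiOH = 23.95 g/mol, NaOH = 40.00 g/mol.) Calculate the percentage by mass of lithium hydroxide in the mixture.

31.60 %

n(HCl) = 0.02159 × 0.5464 = 0.01180 mol
Let x = n(LiOH), y = n(NaOH).
Titrant: 1x + 1y = 0.01180;  mass: 23.95x + 40.00y = 0.3894
Solving, x = 5.138 × 10^-3 mol, y = 6.658 × 10^-3 mol
mass of LiOH = 5.138 × 10^-3 × 23.95 = 0.1231 g
% LiOH = 0.1231 / 0.3894 × 100 = 31.60 %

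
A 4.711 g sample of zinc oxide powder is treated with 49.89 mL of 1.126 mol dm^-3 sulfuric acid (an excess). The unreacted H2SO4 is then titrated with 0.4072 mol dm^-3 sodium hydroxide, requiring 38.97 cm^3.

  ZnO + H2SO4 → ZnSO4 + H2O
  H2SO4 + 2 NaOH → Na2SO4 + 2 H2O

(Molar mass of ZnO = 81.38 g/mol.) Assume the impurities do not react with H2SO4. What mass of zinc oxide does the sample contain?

n(H2SO4) added = 0.04989 × 1.126 = 0.05618 mol
n(NaOH) used in back-titration = 0.03897 × 0.4072 = 0.01587 mol
From the 1:2 ratio, n(H2SO4) left over = 1/2 × 0.01587 = 7.934 × 10^-3 mol
n(H2SO4) consumed by analyte = 0.05618 − 7.934 × 10^-3 = 0.04824 mol
n(ZnO) = 0.04824 mol (1:1 ratio)
mass of ZnO = 0.04824 × 81.38 = 3.926 g

3.926 g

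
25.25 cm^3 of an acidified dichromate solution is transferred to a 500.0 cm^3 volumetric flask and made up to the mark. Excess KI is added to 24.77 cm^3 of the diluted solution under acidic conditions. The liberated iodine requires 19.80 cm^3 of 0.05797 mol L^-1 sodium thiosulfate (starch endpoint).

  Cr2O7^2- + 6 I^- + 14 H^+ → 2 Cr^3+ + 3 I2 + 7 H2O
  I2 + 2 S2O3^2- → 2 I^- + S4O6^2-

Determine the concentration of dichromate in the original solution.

n(S2O3^2-) = 0.01980 × 0.05797 = 1.148 × 10^-3 mol
n(I2) = n(S2O3^2-)/2 = 5.739 × 10^-4 mol
From the 1:3 ratio, n(Cr2O7^2-) in the aliquot = 1/3 × 5.739 × 10^-4 = 1.913 × 10^-4 mol
[Cr2O7^2-]_dilute = 1.913 × 10^-4 / 0.02477 = 0.007723 mol/L
[Cr2O7^2-]_original = 0.007723 × 500.0/25.25 = 0.1529 mol/L

0.1529 mol/L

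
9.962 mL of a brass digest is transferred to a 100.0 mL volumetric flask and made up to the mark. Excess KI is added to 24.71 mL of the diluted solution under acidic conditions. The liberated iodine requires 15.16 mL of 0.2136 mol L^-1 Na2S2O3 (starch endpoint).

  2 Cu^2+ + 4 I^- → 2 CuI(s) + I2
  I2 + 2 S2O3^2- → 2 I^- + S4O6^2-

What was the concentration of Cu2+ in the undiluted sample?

n(S2O3^2-) = 0.01516 × 0.2136 = 3.238 × 10^-3 mol
n(I2) = n(S2O3^2-)/2 = 1.619 × 10^-3 mol
From the 2:1 ratio, n(Cu2+) in the aliquot = 2/1 × 1.619 × 10^-3 = 3.238 × 10^-3 mol
[Cu2+]_dilute = 3.238 × 10^-3 / 0.02471 = 0.1310 mol/L
[Cu2+]_original = 0.1310 × 100.0/9.962 = 1.315 mol/L

1.315 mol/L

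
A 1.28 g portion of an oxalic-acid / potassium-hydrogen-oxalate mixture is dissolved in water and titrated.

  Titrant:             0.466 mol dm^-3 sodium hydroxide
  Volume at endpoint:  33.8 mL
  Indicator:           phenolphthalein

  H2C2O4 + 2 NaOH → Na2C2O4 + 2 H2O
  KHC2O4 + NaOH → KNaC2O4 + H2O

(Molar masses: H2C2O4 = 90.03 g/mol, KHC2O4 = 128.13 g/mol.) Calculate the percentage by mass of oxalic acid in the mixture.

31.2 %

n(NaOH) = 0.0338 × 0.466 = 0.0158 mol
Let x = n(H2C2O4), y = n(KHC2O4).
Titrant: 2x + 1y = 0.0158;  mass: 90.03x + 128.13y = 1.28
Solving, x = 4.44 × 10^-3 mol, y = 6.87 × 10^-3 mol
mass of H2C2O4 = 4.44 × 10^-3 × 90.03 = 0.400 g
% H2C2O4 = 0.400 / 1.28 × 100 = 31.2 %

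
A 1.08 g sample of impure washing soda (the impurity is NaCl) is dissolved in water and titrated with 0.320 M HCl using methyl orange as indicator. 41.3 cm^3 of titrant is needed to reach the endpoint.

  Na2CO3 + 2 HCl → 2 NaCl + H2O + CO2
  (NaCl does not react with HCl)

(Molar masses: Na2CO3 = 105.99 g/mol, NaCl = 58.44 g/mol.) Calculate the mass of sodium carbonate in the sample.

0.700 g

n(HCl) = 0.0413 × 0.320 = 0.0132 mol
Let x = n(Na2CO3), y = n(NaCl).
Titrant: 2x = 0.0132;  mass: 105.99x + 58.44y = 1.08
Solving, x = 6.61 × 10^-3 mol, y = 6.50 × 10^-3 mol
mass of Na2CO3 = 6.61 × 10^-3 × 105.99 = 0.700 g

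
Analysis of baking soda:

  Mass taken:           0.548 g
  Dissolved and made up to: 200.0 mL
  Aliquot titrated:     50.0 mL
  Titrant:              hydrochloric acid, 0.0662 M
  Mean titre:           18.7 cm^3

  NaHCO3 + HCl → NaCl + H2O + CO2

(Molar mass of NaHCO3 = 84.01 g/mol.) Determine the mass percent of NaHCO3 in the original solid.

75.9 %

n(HCl) per titration = 0.0187 × 0.0662 = 1.24 × 10^-3 mol
n(NaHCO3) in each aliquot = 1.24 × 10^-3 mol (1:1 ratio)
n(NaHCO3) in the whole flask = 1.24 × 10^-3 × 200.0/50.0 = 4.95 × 10^-3 mol
mass of NaHCO3 = 4.95 × 10^-3 × 84.01 = 0.416 g
% NaHCO3 = 0.416 / 0.548 × 100 = 75.9 %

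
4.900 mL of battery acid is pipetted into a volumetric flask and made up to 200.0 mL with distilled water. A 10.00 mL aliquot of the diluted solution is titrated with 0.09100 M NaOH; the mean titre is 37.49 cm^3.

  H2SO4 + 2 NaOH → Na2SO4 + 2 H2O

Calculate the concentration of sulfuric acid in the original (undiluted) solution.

n(NaOH) = 0.03749 × 0.09100 = 3.412 × 10^-3 mol
From the 1:2 ratio, n(H2SO4) in the aliquot = 1/2 × 3.412 × 10^-3 = 1.706 × 10^-3 mol
[H2SO4]_dilute = 1.706 × 10^-3 / 0.01000 = 0.1706 mol/L
Dilution factor = 200.0 / 4.900 = 40.82
[H2SO4]_stock = 0.1706 × 40.82 = 6.962 mol/L

6.962 M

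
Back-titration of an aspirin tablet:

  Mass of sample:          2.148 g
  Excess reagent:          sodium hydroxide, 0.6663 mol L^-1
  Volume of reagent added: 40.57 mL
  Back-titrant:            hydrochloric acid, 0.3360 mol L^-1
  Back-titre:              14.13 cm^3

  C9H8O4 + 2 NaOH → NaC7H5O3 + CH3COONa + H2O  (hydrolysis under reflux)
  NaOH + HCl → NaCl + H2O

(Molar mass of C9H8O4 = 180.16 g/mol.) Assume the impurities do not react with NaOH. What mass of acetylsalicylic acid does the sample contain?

2.007 g

n(NaOH) added = 0.04057 × 0.6663 = 0.02703 mol
n(HCl) used in back-titration = 0.01413 × 0.3360 = 4.748 × 10^-3 mol
n(NaOH) left over = 4.748 × 10^-3 mol (1:1 ratio)
n(NaOH) consumed by analyte = 0.02703 − 4.748 × 10^-3 = 0.02228 mol
From the 1:2 ratio, n(C9H8O4) = 1/2 × 0.02228 = 0.01114 mol
mass of C9H8O4 = 0.01114 × 180.16 = 2.007 g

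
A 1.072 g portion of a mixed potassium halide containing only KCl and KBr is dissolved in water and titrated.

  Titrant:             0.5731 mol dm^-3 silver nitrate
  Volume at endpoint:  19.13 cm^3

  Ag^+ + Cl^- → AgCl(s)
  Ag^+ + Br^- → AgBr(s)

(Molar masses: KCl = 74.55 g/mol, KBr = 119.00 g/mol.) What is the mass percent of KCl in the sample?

36.40 %

n(AgNO3) = 0.01913 × 0.5731 = 0.01096 mol
Let x = n(KCl), y = n(KBr).
Titrant: 1x + 1y = 0.01096;  mass: 74.55x + 119.00y = 1.072
Solving, x = 5.234 × 10^-3 mol, y = 5.730 × 10^-3 mol
mass of KCl = 5.234 × 10^-3 × 74.55 = 0.3902 g
% KCl = 0.3902 / 1.072 × 100 = 36.40 %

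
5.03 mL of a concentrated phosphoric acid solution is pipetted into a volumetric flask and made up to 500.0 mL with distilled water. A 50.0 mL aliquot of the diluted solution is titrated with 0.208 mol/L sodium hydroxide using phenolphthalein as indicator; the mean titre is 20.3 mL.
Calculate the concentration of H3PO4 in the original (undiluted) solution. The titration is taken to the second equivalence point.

4.20 mol/L

H3PO4 + 2 NaOH → Na2HPO4 + 2 H2O
n(NaOH) = 0.0203 × 0.208 = 4.22 × 10^-3 mol
From the 1:2 ratio, n(H3PO4) in the aliquot = 1/2 × 4.22 × 10^-3 = 2.11 × 10^-3 mol
[H3PO4]_dilute = 2.11 × 10^-3 / 0.0500 = 0.0422 mol/L
Dilution factor = 500.0 / 5.03 = 99.40
[H3PO4]_stock = 0.0422 × 99.40 = 4.20 mol/L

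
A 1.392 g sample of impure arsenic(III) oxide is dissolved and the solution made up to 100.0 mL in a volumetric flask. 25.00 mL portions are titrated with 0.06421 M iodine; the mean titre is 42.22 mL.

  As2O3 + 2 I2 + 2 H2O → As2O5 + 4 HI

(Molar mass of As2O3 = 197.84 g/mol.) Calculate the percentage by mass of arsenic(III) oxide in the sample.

n(I2) per titration = 0.04222 × 0.06421 = 2.711 × 10^-3 mol
From the 1:2 ratio, n(As2O3) in each aliquot = 1/2 × 2.711 × 10^-3 = 1.355 × 10^-3 mol
n(As2O3) in the whole flask = 1.355 × 10^-3 × 100.0/25.00 = 5.422 × 10^-3 mol
mass of As2O3 = 5.422 × 10^-3 × 197.84 = 1.073 g
% As2O3 = 1.073 / 1.392 × 100 = 77.06 %

77.06 %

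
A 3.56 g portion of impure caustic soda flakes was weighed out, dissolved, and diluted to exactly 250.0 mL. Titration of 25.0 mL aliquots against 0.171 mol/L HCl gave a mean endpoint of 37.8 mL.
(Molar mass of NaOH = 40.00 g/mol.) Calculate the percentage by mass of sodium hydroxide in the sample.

NaOH + HCl → NaCl + H2O
n(HCl) per titration = 0.0378 × 0.171 = 6.46 × 10^-3 mol
n(NaOH) in each aliquot = 6.46 × 10^-3 mol (1:1 ratio)
n(NaOH) in the whole flask = 6.46 × 10^-3 × 250.0/25.0 = 0.0646 mol
mass of NaOH = 0.0646 × 40.00 = 2.59 g
% NaOH = 2.59 / 3.56 × 100 = 72.6 %

72.6 %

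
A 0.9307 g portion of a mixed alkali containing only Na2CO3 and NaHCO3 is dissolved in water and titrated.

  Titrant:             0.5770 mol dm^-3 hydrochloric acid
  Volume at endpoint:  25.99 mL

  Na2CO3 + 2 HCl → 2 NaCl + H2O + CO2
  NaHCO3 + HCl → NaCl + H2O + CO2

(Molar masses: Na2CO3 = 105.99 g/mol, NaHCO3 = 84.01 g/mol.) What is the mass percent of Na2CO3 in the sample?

n(HCl) = 0.02599 × 0.5770 = 0.01500 mol
Let x = n(Na2CO3), y = n(NaHCO3).
Titrant: 2x + 1y = 0.01500;  mass: 105.99x + 84.01y = 0.9307
Solving, x = 5.306 × 10^-3 mol, y = 4.384 × 10^-3 mol
mass of Na2CO3 = 5.306 × 10^-3 × 105.99 = 0.5624 g
% Na2CO3 = 0.5624 / 0.9307 × 100 = 60.43 %

60.43 %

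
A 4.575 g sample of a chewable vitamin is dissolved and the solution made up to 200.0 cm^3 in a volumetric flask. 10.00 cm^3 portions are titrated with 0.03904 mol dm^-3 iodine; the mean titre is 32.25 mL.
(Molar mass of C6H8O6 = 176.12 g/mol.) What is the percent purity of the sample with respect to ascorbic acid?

C6H8O6 + I2 → C6H6O6 + 2 HI
n(I2) per titration = 0.03225 × 0.03904 = 1.259 × 10^-3 mol
n(C6H8O6) in each aliquot = 1.259 × 10^-3 mol (1:1 ratio)
n(C6H8O6) in the whole flask = 1.259 × 10^-3 × 200.0/10.00 = 0.02518 mol
mass of C6H8O6 = 0.02518 × 176.12 = 4.435 g
% C6H8O6 = 4.435 / 4.575 × 100 = 96.94 %

96.94 %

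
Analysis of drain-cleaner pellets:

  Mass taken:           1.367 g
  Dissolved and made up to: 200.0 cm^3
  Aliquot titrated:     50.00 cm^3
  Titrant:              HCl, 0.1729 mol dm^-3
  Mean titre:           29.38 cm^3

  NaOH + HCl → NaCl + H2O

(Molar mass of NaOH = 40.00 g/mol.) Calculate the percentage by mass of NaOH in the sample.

59.46 %

n(HCl) per titration = 0.02938 × 0.1729 = 5.080 × 10^-3 mol
n(NaOH) in each aliquot = 5.080 × 10^-3 mol (1:1 ratio)
n(NaOH) in the whole flask = 5.080 × 10^-3 × 200.0/50.00 = 0.02032 mol
mass of NaOH = 0.02032 × 40.00 = 0.8128 g
% NaOH = 0.8128 / 1.367 × 100 = 59.46 %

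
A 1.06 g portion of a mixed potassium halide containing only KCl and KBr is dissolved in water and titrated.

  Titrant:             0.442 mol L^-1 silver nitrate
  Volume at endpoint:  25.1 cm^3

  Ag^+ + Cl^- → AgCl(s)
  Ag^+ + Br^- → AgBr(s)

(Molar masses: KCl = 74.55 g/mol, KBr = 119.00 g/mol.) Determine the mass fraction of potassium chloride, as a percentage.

n(AgNO3) = 0.0251 × 0.442 = 0.0111 mol
Let x = n(KCl), y = n(KBr).
Titrant: 1x + 1y = 0.0111;  mass: 74.55x + 119.00y = 1.06
Solving, x = 5.85 × 10^-3 mol, y = 5.24 × 10^-3 mol
mass of KCl = 5.85 × 10^-3 × 74.55 = 0.436 g
% KCl = 0.436 / 1.06 × 100 = 41.2 %

41.2 %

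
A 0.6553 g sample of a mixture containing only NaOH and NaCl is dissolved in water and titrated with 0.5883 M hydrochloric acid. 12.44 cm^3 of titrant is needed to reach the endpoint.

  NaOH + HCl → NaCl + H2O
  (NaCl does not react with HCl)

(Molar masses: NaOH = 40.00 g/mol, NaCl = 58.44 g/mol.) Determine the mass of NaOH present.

0.2927 g

n(HCl) = 0.01244 × 0.5883 = 7.318 × 10^-3 mol
Let x = n(NaOH), y = n(NaCl).
Titrant: 1x = 7.318 × 10^-3;  mass: 40.00x + 58.44y = 0.6553
Solving, x = 7.318 × 10^-3 mol, y = 6.204 × 10^-3 mol
mass of NaOH = 7.318 × 10^-3 × 40.00 = 0.2927 g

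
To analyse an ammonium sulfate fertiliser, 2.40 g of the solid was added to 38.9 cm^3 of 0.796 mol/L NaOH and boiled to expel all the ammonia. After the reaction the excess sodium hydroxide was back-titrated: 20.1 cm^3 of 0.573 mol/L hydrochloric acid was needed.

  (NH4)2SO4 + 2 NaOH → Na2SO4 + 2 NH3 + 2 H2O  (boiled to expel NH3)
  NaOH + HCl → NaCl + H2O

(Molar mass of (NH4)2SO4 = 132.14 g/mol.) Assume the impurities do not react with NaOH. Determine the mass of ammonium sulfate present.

n(NaOH) added = 0.0389 × 0.796 = 0.0310 mol
n(HCl) used in back-titration = 0.0201 × 0.573 = 0.0115 mol
n(NaOH) left over = 0.0115 mol (1:1 ratio)
n(NaOH) consumed by analyte = 0.0310 − 0.0115 = 0.0194 mol
From the 1:2 ratio, n((NH4)2SO4) = 1/2 × 0.0194 = 9.72 × 10^-3 mol
mass of (NH4)2SO4 = 9.72 × 10^-3 × 132.14 = 1.28 g

1.28 g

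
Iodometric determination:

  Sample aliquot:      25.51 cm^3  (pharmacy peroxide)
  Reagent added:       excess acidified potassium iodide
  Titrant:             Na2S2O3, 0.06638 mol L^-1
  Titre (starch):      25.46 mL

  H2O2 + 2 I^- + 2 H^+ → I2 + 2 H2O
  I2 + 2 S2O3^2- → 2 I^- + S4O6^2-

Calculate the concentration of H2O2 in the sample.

0.03312 mol/L

n(S2O3^2-) = 0.02546 × 0.06638 = 1.690 × 10^-3 mol
n(I2) = n(S2O3^2-)/2 = 8.450 × 10^-4 mol
n(H2O2) in the aliquot = 8.450 × 10^-4 mol (1:1 ratio)
[H2O2] = 8.450 × 10^-4 / 0.02551 = 0.03312 mol/L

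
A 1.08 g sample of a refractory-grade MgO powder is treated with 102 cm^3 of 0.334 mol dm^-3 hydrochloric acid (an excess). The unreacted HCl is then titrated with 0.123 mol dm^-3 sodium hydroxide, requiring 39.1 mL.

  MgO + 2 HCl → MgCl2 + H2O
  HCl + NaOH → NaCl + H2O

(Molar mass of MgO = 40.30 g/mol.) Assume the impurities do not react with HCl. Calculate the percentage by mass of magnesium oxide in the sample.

n(HCl) added = 0.102 × 0.334 = 0.0341 mol
n(NaOH) used in back-titration = 0.0391 × 0.123 = 4.81 × 10^-3 mol
n(HCl) left over = 4.81 × 10^-3 mol (1:1 ratio)
n(HCl) consumed by analyte = 0.0341 − 4.81 × 10^-3 = 0.0293 mol
From the 1:2 ratio, n(MgO) = 1/2 × 0.0293 = 0.0146 mol
mass of MgO = 0.0146 × 40.30 = 0.590 g
% MgO = 0.590 / 1.08 × 100 = 54.6 %

54.6 %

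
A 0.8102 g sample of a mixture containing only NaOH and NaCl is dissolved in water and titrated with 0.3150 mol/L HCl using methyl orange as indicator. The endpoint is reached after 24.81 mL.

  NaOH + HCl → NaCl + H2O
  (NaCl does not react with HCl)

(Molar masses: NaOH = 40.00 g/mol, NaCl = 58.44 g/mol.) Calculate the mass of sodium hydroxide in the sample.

n(HCl) = 0.02481 × 0.3150 = 7.815 × 10^-3 mol
Let x = n(NaOH), y = n(NaCl).
Titrant: 1x = 7.815 × 10^-3;  mass: 40.00x + 58.44y = 0.8102
Solving, x = 7.815 × 10^-3 mol, y = 8.515 × 10^-3 mol
mass of NaOH = 7.815 × 10^-3 × 40.00 = 0.3126 g

0.3126 g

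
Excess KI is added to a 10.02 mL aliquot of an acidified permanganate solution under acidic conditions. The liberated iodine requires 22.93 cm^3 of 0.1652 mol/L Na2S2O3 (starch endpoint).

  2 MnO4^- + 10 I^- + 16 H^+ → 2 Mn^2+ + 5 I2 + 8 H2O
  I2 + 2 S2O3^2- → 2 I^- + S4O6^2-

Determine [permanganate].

n(S2O3^2-) = 0.02293 × 0.1652 = 3.788 × 10^-3 mol
n(I2) = n(S2O3^2-)/2 = 1.894 × 10^-3 mol
From the 2:5 ratio, n(MnO4^-) in the aliquot = 2/5 × 1.894 × 10^-3 = 7.576 × 10^-4 mol
[MnO4^-] = 7.576 × 10^-4 / 0.01002 = 0.07561 mol/L

0.07561 mol/L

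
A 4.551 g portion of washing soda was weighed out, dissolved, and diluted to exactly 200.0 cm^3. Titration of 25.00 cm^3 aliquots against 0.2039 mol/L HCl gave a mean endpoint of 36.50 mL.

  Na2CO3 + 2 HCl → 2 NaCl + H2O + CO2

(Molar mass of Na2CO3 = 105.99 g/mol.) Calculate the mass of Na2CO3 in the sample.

n(HCl) per titration = 0.03650 × 0.2039 = 7.442 × 10^-3 mol
From the 1:2 ratio, n(Na2CO3) in each aliquot = 1/2 × 7.442 × 10^-3 = 3.721 × 10^-3 mol
n(Na2CO3) in the whole flask = 3.721 × 10^-3 × 200.0/25.00 = 0.02977 mol
mass of Na2CO3 = 0.02977 × 105.99 = 3.155 g

3.155 g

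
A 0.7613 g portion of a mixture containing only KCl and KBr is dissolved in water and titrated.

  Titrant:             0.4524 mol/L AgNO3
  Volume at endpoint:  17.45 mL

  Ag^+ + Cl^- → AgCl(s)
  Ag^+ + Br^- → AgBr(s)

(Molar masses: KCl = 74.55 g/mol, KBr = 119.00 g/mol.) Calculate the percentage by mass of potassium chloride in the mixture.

39.24 %

n(AgNO3) = 0.01745 × 0.4524 = 7.894 × 10^-3 mol
Let x = n(KCl), y = n(KBr).
Titrant: 1x + 1y = 7.894 × 10^-3;  mass: 74.55x + 119.00y = 0.7613
Solving, x = 4.007 × 10^-3 mol, y = 3.887 × 10^-3 mol
mass of KCl = 4.007 × 10^-3 × 74.55 = 0.2988 g
% KCl = 0.2988 / 0.7613 × 100 = 39.24 %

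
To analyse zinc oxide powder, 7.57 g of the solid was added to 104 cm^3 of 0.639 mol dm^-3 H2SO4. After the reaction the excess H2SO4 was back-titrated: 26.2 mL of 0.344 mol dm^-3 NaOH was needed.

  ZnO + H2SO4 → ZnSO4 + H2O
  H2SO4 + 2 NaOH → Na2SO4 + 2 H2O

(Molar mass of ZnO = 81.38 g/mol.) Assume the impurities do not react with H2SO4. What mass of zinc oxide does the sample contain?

n(H2SO4) added = 0.104 × 0.639 = 0.0665 mol
n(NaOH) used in back-titration = 0.0262 × 0.344 = 9.01 × 10^-3 mol
From the 1:2 ratio, n(H2SO4) left over = 1/2 × 9.01 × 10^-3 = 4.51 × 10^-3 mol
n(H2SO4) consumed by analyte = 0.0665 − 4.51 × 10^-3 = 0.0619 mol
n(ZnO) = 0.0619 mol (1:1 ratio)
mass of ZnO = 0.0619 × 81.38 = 5.04 g

5.04 g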